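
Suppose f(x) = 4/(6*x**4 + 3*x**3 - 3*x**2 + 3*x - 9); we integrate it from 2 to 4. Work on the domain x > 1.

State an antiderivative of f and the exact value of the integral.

Factor the denominator (3*(x - 1)*(2*x + 3)*(x**2 + 1)) and decompose: f = -2*(x + 5)/(39*(x**2 + 1)) - 32/(195*(2*x + 3)) + 2/(15*(x - 1)); each piece integrates to a log, atan, or power term.
F(x) = 2*log(x - 1)/15 - 16*log(x + 3/2)/195 - log(x**2 + 1)/39 - 10*atan(x)/39 is an antiderivative of f.
Check: d/dx[2*log(x - 1)/15 - 16*log(x + 3/2)/195 - log(x**2 + 1)/39 - 10*atan(x)/39] = 4/(6*x**4 + 3*x**3 - 3*x**2 + 3*x - 9) = f(x).
F(4) = -10*atan(4)/39 - 16*log(11/2)/195 - log(17)/39 + 2*log(3)/15; F(2) = -10*atan(2)/39 - 16*log(7/2)/195 - log(5)/39.
Integral = F(4) - F(2) = -10*atan(4)/39 - 16*log(11/2)/195 - log(17)/39 + log(5)/39 + 16*log(7/2)/195 + 2*log(3)/15 + 10*atan(2)/39.

Antiderivative: F(x) = 2*log(x - 1)/15 - 16*log(x + 3/2)/195 - log(x**2 + 1)/39 - 10*atan(x)/39; value = -10*atan(4)/39 - 16*log(11/2)/195 - log(17)/39 + log(5)/39 + 16*log(7/2)/195 + 2*log(3)/15 + 10*atan(2)/39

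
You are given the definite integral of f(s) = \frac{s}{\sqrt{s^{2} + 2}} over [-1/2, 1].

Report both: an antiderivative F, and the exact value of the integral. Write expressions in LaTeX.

f matches the chain-rule pattern g'(h)*h' with inner function h(s) = s^{2} + 2; substituting u = h(s) collapses the integral.
F(s) = \sqrt{s^{2} + 2} is an antiderivative of f.
Check: d/ds[\sqrt{s^{2} + 2}] = \frac{s}{\sqrt{s^{2} + 2}} = f(s).
F(1) = \sqrt{3}; F(-1/2) = \frac{3}{2}.
Integral = F(1) - F(-1/2) = - \frac{3}{2} + \sqrt{3}.

Antiderivative: F(s) = \sqrt{s^{2} + 2}; value = - \frac{3}{2} + \sqrt{3}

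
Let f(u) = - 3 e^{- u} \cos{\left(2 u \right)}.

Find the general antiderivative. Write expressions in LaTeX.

F(u) = \frac{3 \left(- 2 \sin{\left(2 u \right)} + \cos{\left(2 u \right)}\right) e^{- u}}{5} + C

Differentiate the proposed F(u) back; it has to land on f(u) exactly.
Check: d/du[\frac{3 \left(- 2 \sin{\left(2 u \right)} + \cos{\left(2 u \right)}\right) e^{- u}}{5}] = - 3 e^{- u} \cos{\left(2 u \right)} = f(u).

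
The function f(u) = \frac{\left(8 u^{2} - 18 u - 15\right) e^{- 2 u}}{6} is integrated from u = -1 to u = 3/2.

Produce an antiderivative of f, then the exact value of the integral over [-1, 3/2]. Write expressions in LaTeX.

Recognize the product-rule pattern: f = v'r + vr' with v = - \frac{2 u^{2}}{3} + \frac{5 u}{6} + \frac{5}{3}, r = e^{- 2 u}, so integration by parts undoes it.
F(u) = \frac{\left(- 4 u^{2} + 5 u + 10\right) e^{- 2 u}}{6} is an antiderivative of f.
Check: d/du[\frac{\left(- 4 u^{2} + 5 u + 10\right) e^{- 2 u}}{6}] = \frac{\left(8 u^{2} - 18 u - 15\right) e^{- 2 u}}{6} = f(u).
F(3/2) = \frac{17}{12 e^{3}}; F(-1) = \frac{e^{2}}{6}.
Integral = F(3/2) - F(-1) = - \frac{e^{2}}{6} + \frac{17}{12 e^{3}}.

Antiderivative: F(u) = \frac{\left(- 4 u^{2} + 5 u + 10\right) e^{- 2 u}}{6}; value = - \frac{e^{2}}{6} + \frac{17}{12 e^{3}}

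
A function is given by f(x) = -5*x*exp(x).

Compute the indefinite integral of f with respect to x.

F(x) = 5*(1 - x)*exp(x) + C

Recognize the product-rule pattern: f = u'v + uv' with u = 5 - 5*x, v = exp(x), so integration by parts undoes it.
Check: d/dx[5*(1 - x)*exp(x)] = -5*x*exp(x) = f(x).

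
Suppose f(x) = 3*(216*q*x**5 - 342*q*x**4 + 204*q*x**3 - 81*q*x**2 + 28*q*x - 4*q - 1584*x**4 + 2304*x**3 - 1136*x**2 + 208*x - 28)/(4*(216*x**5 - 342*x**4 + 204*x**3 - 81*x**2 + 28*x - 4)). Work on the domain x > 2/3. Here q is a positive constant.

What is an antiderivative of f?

An antiderivative F(x) passes only if d/dx[F] lands on f(x) exactly.
Check: d/dx[3*q*x/4 - 3*log(4*x - 1)/2 - 2*log(4*x**2 + 2/3) + 1/(3*x - 2)] = (648*q*x**5 - 1026*q*x**4 + 612*q*x**3 - 243*q*x**2 + 84*q*x - 12*q - 4752*x**4 + 6912*x**3 - 3408*x**2 + 624*x - 84)/(864*x**5 - 1368*x**4 + 816*x**3 - 324*x**2 + 112*x - 16), which equals f(x).

An antiderivative is F(x) = 3*q*x/4 - 3*log(4*x - 1)/2 - 2*log(4*x**2 + 2/3) + 1/(3*x - 2).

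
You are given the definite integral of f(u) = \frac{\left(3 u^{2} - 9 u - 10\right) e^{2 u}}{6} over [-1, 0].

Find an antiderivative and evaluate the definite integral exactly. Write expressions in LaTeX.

Recognize the product-rule pattern: f = v'r + vr' with v = \frac{u^{2}}{4} - u - \frac{1}{3}, r = e^{2 u}, so integration by parts undoes it.
F(u) = \frac{u^{2} e^{2 u}}{4} - u e^{2 u} - \frac{e^{2 u}}{3} is an antiderivative of f.
Check: d/du[\frac{u^{2} e^{2 u}}{4} - u e^{2 u} - \frac{e^{2 u}}{3}] = \frac{u^{2} e^{2 u}}{2} - \frac{3 u e^{2 u}}{2} - \frac{5 e^{2 u}}{3}, which equals f(u).
F(0) = - \frac{1}{3}; F(-1) = \frac{11}{12 e^{2}}.
Integral = F(0) - F(-1) = - \frac{1}{3} - \frac{11}{12 e^{2}}.

Antiderivative: F(u) = \frac{u^{2} e^{2 u}}{4} - u e^{2 u} - \frac{e^{2 u}}{3}; value = - \frac{1}{3} - \frac{11}{12 e^{2}}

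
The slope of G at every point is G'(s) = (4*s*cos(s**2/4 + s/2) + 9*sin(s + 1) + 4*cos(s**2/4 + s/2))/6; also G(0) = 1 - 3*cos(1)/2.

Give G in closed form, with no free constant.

G(s) = 4*sin(s**2/4 + s/2)/3 - 3*cos(s + 1)/2 + 1

Since d/ds undoes antidifferentiation here, G(s) must give back the stated G'(s).
A general antiderivative is 4*sin(s**2/4 + s/2)/3 - 3*cos(s + 1)/2 + C.
The condition gives C = 1 - 3*cos(1)/2 - (-3*cos(1)/2) = 1.
So G(s) = 4*sin(s**2/4 + s/2)/3 - 3*cos(s + 1)/2 + 1.
Check: d/ds[4*sin(s**2/4 + s/2)/3 - 3*cos(s + 1)/2 + 1] = 2*s*cos(s**2/4 + s/2)/3 + 3*sin(s + 1)/2 + 2*cos(s**2/4 + s/2)/3, which equals G'(s).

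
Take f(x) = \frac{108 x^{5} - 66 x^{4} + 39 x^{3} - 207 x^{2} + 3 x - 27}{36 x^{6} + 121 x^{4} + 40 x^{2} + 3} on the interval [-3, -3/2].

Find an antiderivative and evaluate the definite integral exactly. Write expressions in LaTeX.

Antiderivative: F(x) = \frac{3 \log{\left(x^{2} + 3 \right)}}{2} - 3 \operatorname{atan}{\left(2 x \right)} - \operatorname{atan}{\left(3 x \right)}; value = - 3 \operatorname{atan}{\left(6 \right)} - \frac{3 \log{\left(12 \right)}}{2} - \operatorname{atan}{\left(9 \right)} + \operatorname{atan}{\left(\frac{9}{2} \right)} + \frac{3 \log{\left(\frac{21}{4} \right)}}{2} + 3 \operatorname{atan}{\left(3 \right)}

Recover f(x) by differentiating a candidate F(x); any mismatch rules it out.
F(x) = \frac{3 \log{\left(x^{2} + 3 \right)}}{2} - 3 \operatorname{atan}{\left(2 x \right)} - \operatorname{atan}{\left(3 x \right)} is an antiderivative of f.
Check: d/dx[\frac{3 \log{\left(x^{2} + 3 \right)}}{2} - 3 \operatorname{atan}{\left(2 x \right)} - \operatorname{atan}{\left(3 x \right)}] = \frac{108 x^{5} - 66 x^{4} + 39 x^{3} - 207 x^{2} + 3 x - 27}{36 x^{6} + 121 x^{4} + 40 x^{2} + 3} = f(x).
F(-3/2) = \operatorname{atan}{\left(\frac{9}{2} \right)} + \frac{3 \log{\left(\frac{21}{4} \right)}}{2} + 3 \operatorname{atan}{\left(3 \right)}; F(-3) = \operatorname{atan}{\left(9 \right)} + \frac{3 \log{\left(12 \right)}}{2} + 3 \operatorname{atan}{\left(6 \right)}.
Integral = F(-3/2) - F(-3) = - 3 \operatorname{atan}{\left(6 \right)} - \frac{3 \log{\left(12 \right)}}{2} - \operatorname{atan}{\left(9 \right)} + \operatorname{atan}{\left(\frac{9}{2} \right)} + \frac{3 \log{\left(\frac{21}{4} \right)}}{2} + 3 \operatorname{atan}{\left(3 \right)}.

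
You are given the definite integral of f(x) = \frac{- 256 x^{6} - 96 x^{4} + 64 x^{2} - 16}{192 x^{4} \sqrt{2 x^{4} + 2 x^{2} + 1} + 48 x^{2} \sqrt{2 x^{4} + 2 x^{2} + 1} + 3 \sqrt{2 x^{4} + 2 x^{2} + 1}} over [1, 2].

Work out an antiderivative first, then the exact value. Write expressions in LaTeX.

Antiderivative: F(x) = - \frac{16 x \sqrt{2 x^{4} + 2 x^{2} + 1}}{24 x^{2} + 3}; value = - \frac{32 \sqrt{41}}{99} + \frac{16 \sqrt{5}}{27}

An antiderivative F(x) passes only if d/dx[F] lands on f(x) exactly.
F(x) = - \frac{16 x \sqrt{2 x^{4} + 2 x^{2} + 1}}{24 x^{2} + 3} is an antiderivative of f.
Check: d/dx[- \frac{16 x \sqrt{2 x^{4} + 2 x^{2} + 1}}{24 x^{2} + 3}] = \frac{- 256 x^{6} - 96 x^{4} + 64 x^{2} - 16}{192 x^{4} \sqrt{2 x^{4} + 2 x^{2} + 1} + 48 x^{2} \sqrt{2 x^{4} + 2 x^{2} + 1} + 3 \sqrt{2 x^{4} + 2 x^{2} + 1}} = f(x).
F(2) = - \frac{32 \sqrt{41}}{99}; F(1) = - \frac{16 \sqrt{5}}{27}.
Integral = F(2) - F(1) = - \frac{32 \sqrt{41}}{99} + \frac{16 \sqrt{5}}{27}.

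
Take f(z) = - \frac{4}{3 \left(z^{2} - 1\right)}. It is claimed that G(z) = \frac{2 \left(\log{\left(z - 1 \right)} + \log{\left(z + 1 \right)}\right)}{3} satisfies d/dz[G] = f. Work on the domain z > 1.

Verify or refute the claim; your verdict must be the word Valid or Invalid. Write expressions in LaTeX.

d/dz[G] = \frac{4 z}{3 z^{2} - 3}
d/dz[G] - f(z) = \frac{4}{3 z - 3} != 0.

Invalid: d/dz[G] - f = \frac{4}{3 z - 3}, which is not 0.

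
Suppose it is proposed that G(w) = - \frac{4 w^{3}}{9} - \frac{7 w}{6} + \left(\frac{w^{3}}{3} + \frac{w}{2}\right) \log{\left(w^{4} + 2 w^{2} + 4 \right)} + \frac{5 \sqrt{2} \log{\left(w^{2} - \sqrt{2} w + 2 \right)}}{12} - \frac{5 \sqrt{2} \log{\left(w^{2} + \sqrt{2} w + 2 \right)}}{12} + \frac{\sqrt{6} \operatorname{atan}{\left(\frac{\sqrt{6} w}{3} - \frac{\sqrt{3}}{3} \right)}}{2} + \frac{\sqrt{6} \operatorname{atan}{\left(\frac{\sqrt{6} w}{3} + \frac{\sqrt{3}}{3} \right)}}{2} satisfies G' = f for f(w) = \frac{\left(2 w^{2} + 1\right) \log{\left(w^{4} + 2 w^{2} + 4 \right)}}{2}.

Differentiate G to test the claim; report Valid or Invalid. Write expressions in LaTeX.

Invalid: d/dw[G] - f = - \frac{1}{2}, which is not 0.

d/dw[G] = w^{2} \log{\left(w^{4} + 2 w^{2} + 4 \right)} + \frac{\log{\left(w^{4} + 2 w^{2} + 4 \right)}}{2} - \frac{1}{2}
d/dw[G] - f(w) = - \frac{1}{2} != 0.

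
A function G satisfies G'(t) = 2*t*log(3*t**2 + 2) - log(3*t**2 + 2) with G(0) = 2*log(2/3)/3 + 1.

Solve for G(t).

The integrand splits into summands that can be handled one at a time.
A general antiderivative is -t**2 + 2*t + (t**2 - t)*log(3*t**2 + 2) + 2*log(t**2 + 2/3)/3 - 2*sqrt(6)*atan(sqrt(6)*t/2)/3 + C.
The condition gives C = 2*log(2/3)/3 + 1 - (2*log(2/3)/3) = 1.
So G(t) = (-3*t**2 + 3*t*(t - 1)*log(3*t**2 + 2) + 6*t + 2*log(t**2 + 2/3) - 2*sqrt(6)*atan(sqrt(6)*t/2) + 3)/3.
Check: d/dt[(-3*t**2 + 3*t*(t - 1)*log(3*t**2 + 2) + 6*t + 2*log(t**2 + 2/3) - 2*sqrt(6)*atan(sqrt(6)*t/2) + 3)/3] = 2*t*log(3*t**2 + 2) - log(3*t**2 + 2) = G'(t).

G(t) = (-3*t**2 + 3*t*(t - 1)*log(3*t**2 + 2) + 6*t + 2*log(t**2 + 2/3) - 2*sqrt(6)*atan(sqrt(6)*t/2) + 3)/3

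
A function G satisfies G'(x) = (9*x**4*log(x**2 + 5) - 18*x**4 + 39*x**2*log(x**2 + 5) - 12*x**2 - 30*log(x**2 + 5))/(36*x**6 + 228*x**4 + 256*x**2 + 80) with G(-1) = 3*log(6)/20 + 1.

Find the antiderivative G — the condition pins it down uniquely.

A candidate passes only if d/dx[G] lands on the given G'(x) exactly.
A general antiderivative is -3*x*log(x**2 + 5)/(4*(3*x**2 + 2)) + C.
The condition gives C = 3*log(6)/20 + 1 - (3*log(6)/20) = 1.
So G(x) = -3*x*log(x**2 + 5)/(12*x**2 + 8) + 1.
Check: d/dx[-3*x*log(x**2 + 5)/(12*x**2 + 8) + 1] = (9*x**4*log(x**2 + 5) - 18*x**4 + 39*x**2*log(x**2 + 5) - 12*x**2 - 30*log(x**2 + 5))/(36*x**6 + 228*x**4 + 256*x**2 + 80) = G'(x).

G(x) = -3*x*log(x**2 + 5)/(12*x**2 + 8) + 1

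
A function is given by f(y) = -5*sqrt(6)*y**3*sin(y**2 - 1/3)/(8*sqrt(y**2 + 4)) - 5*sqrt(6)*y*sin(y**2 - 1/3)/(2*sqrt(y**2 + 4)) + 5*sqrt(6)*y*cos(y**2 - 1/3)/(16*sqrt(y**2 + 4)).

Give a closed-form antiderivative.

Recognize the product-rule pattern: f = u'v + uv' with u = 5*sqrt(3*y**2/2 + 6)/8, v = cos(y**2 - 1/3), so integration by parts undoes it.
Check: d/dy[5*sqrt(3*y**2/2 + 6)*cos(y**2 - 1/3)/8] = sqrt(2)*(-10*sqrt(3)*y**3*sin(y**2 - 1/3) - 40*sqrt(3)*y*sin(y**2 - 1/3) + 5*sqrt(3)*y*cos(y**2 - 1/3))/(16*sqrt(y**2 + 4)), which equals f(y).

An antiderivative is F(y) = 5*sqrt(3*y**2/2 + 6)*cos(y**2 - 1/3)/8.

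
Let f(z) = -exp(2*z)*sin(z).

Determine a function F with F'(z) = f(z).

A candidate is checked by its d/dz: the result must match f(z).
Check: d/dz[(-2*sin(z) + cos(z))*exp(2*z)/5] = -exp(2*z)*sin(z) = f(z).

An antiderivative is F(z) = (-2*sin(z) + cos(z))*exp(2*z)/5.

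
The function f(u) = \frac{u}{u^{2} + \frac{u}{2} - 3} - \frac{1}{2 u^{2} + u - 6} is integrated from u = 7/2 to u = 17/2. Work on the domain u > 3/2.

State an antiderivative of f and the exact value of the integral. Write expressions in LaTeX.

The denominator factors as \left(u + 2\right) \left(2 u - 3\right); partial fractions split f into directly integrable pieces: \frac{4}{7 \left(2 u - 3\right)} + \frac{5}{7 \left(u + 2\right)}.
F(u) = \frac{2 \log{\left(u - \frac{3}{2} \right)}}{7} + \frac{5 \log{\left(u + 2 \right)}}{7} is an antiderivative of f.
Check: d/du[\frac{2 \log{\left(u - \frac{3}{2} \right)}}{7} + \frac{5 \log{\left(u + 2 \right)}}{7}] = \frac{2 u - 1}{2 u^{2} + u - 6}, which equals f(u).
F(17/2) = \frac{2 \log{\left(7 \right)}}{7} + \frac{5 \log{\left(\frac{21}{2} \right)}}{7}; F(7/2) = \frac{2 \log{\left(2 \right)}}{7} + \frac{5 \log{\left(\frac{11}{2} \right)}}{7}.
Integral = F(17/2) - F(7/2) = - \frac{5 \log{\left(\frac{11}{2} \right)}}{7} - \frac{2 \log{\left(2 \right)}}{7} + \frac{2 \log{\left(7 \right)}}{7} + \frac{5 \log{\left(\frac{21}{2} \right)}}{7}.

Antiderivative: F(u) = \frac{2 \log{\left(u - \frac{3}{2} \right)}}{7} + \frac{5 \log{\left(u + 2 \right)}}{7}; value = - \frac{5 \log{\left(\frac{11}{2} \right)}}{7} - \frac{2 \log{\left(2 \right)}}{7} + \frac{2 \log{\left(7 \right)}}{7} + \frac{5 \log{\left(\frac{21}{2} \right)}}{7}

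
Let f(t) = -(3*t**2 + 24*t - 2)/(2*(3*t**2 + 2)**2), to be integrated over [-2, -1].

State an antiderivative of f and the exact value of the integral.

Antiderivative: F(t) = (t/4 + 1)/(3*t**2/2 + 1); value = 8/35

f has the shape u'v + uv' for u = 1/(3*t**2/2 + 1) and v = t/4 + 1 — it is the derivative of the product u*v.
F(t) = (t/4 + 1)/(3*t**2/2 + 1) is an antiderivative of f.
Check: d/dt[(t/4 + 1)/(3*t**2/2 + 1)] = (-3*t**2 - 24*t + 2)/(18*t**4 + 24*t**2 + 8), which equals f(t).
F(-1) = 3/10; F(-2) = 1/14.
Integral = F(-1) - F(-2) = 8/35.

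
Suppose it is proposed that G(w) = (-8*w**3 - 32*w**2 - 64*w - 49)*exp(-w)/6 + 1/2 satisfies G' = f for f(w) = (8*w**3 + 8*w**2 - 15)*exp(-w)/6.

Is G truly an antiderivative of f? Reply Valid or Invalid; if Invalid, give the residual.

Valid: G'(w) = f(w).

d/dw[G] = (8*w**3 + 8*w**2 - 15)*exp(-w)/6
This equals f(w) exactly, so the claim holds.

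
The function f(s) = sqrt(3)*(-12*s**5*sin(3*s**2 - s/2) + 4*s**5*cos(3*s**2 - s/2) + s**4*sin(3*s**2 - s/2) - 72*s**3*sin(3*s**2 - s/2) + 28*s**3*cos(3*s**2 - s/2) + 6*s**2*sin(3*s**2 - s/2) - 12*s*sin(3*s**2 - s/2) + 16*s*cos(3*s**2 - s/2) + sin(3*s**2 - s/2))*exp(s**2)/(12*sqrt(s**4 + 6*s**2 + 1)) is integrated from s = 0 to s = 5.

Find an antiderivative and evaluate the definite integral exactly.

Antiderivative: F(s) = sqrt(3)*sqrt(s**4 + 6*s**2 + 1)*exp(s**2)*cos(3*s**2 - s/2)/6; value = sqrt(582)*exp(25)*cos(145/2)/3 - sqrt(3)/6

Recover f(s) by differentiating a candidate F(s); any mismatch rules it out.
F(s) = sqrt(3)*sqrt(s**4 + 6*s**2 + 1)*exp(s**2)*cos(3*s**2 - s/2)/6 is an antiderivative of f.
Check: d/ds[sqrt(3)*sqrt(s**4 + 6*s**2 + 1)*exp(s**2)*cos(3*s**2 - s/2)/6] = (-12*sqrt(3)*s**5*exp(s**2)*sin(3*s**2 - s/2) + 4*sqrt(3)*s**5*exp(s**2)*cos(3*s**2 - s/2) + sqrt(3)*s**4*exp(s**2)*sin(3*s**2 - s/2) - 72*sqrt(3)*s**3*exp(s**2)*sin(3*s**2 - s/2) + 28*sqrt(3)*s**3*exp(s**2)*cos(3*s**2 - s/2) + 6*sqrt(3)*s**2*exp(s**2)*sin(3*s**2 - s/2) - 12*sqrt(3)*s*exp(s**2)*sin(3*s**2 - s/2) + 16*sqrt(3)*s*exp(s**2)*cos(3*s**2 - s/2) + sqrt(3)*exp(s**2)*sin(3*s**2 - s/2))/(12*sqrt(s**4 + 6*s**2 + 1)), which equals f(s).
F(5) = sqrt(582)*exp(25)*cos(145/2)/3; F(0) = sqrt(3)/6.
Integral = F(5) - F(0) = sqrt(582)*exp(25)*cos(145/2)/3 - sqrt(3)/6.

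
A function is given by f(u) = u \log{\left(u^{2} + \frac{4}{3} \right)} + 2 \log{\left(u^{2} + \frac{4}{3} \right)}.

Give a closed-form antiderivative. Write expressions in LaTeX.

An antiderivative is F(u) = \frac{3 u^{2} \log{\left(u^{2} + \frac{4}{3} \right)} - 3 u^{2} + 12 u \log{\left(u^{2} + \frac{4}{3} \right)} - 24 u + 4 \log{\left(u^{2} + \frac{4}{3} \right)} + 16 \sqrt{3} \operatorname{atan}{\left(\frac{\sqrt{3} u}{2} \right)}}{6}.

Integrate term by term and add the pieces.
Check: d/du[\frac{3 u^{2} \log{\left(u^{2} + \frac{4}{3} \right)} - 3 u^{2} + 12 u \log{\left(u^{2} + \frac{4}{3} \right)} - 24 u + 4 \log{\left(u^{2} + \frac{4}{3} \right)} + 16 \sqrt{3} \operatorname{atan}{\left(\frac{\sqrt{3} u}{2} \right)}}{6}] = u \log{\left(u^{2} + \frac{4}{3} \right)} + 2 \log{\left(u^{2} + \frac{4}{3} \right)} = f(u).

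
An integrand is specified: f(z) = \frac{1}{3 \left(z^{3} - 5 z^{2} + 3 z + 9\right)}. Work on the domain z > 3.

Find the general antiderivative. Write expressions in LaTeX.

The denominator factors as 3 \left(z - 3\right)^{2} \left(z + 1\right); partial fractions split f into directly integrable pieces: \frac{1}{48 \left(z + 1\right)} - \frac{1}{48 \left(z - 3\right)} + \frac{1}{12 \left(z - 3\right)^{2}}.
Check: d/dz[\frac{- z \log{\left(z - 3 \right)} + z \log{\left(z + 1 \right)} + 3 \log{\left(z - 3 \right)} - 3 \log{\left(z + 1 \right)} - 4}{48 z - 144}] = \frac{1}{3 z^{3} - 15 z^{2} + 9 z + 27}, which equals f(z).

F(z) = \frac{- z \log{\left(z - 3 \right)} + z \log{\left(z + 1 \right)} + 3 \log{\left(z - 3 \right)} - 3 \log{\left(z + 1 \right)} - 4}{48 z - 144} + C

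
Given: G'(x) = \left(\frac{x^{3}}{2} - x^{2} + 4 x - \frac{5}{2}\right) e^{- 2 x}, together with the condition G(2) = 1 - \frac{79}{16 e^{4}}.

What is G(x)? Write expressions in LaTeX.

G(x) = \frac{\left(- 4 x^{3} + 2 x^{2} - 30 x + 16 e^{2 x} + 5\right) e^{- 2 x}}{16}

G'(x) has the shape u'v + uv' for u = - \frac{x^{3}}{4} + \frac{x^{2}}{8} - \frac{15 x}{8} + \frac{5}{16} and v = e^{- 2 x} — it is the derivative of the product u*v.
A general antiderivative is \frac{\left(- 4 x^{3} + 2 x^{2} - 30 x + 5\right) e^{- 2 x}}{16} + C.
The condition gives C = 1 - \frac{79}{16 e^{4}} - (- \frac{79}{16 e^{4}}) = 1.
So G(x) = \frac{\left(- 4 x^{3} + 2 x^{2} - 30 x + 16 e^{2 x} + 5\right) e^{- 2 x}}{16}.
Check: d/dx[\frac{\left(- 4 x^{3} + 2 x^{2} - 30 x + 16 e^{2 x} + 5\right) e^{- 2 x}}{16}] = \frac{\left(x^{3} - 2 x^{2} + 8 x - 5\right) e^{- 2 x}}{2}, which equals G'(x).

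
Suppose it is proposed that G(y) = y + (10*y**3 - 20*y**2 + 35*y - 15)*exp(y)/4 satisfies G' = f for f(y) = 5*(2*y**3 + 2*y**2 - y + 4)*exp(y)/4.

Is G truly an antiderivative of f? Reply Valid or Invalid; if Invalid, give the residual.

Invalid: d/dy[G] - f = 1, which is not 0.

d/dy[G] = 5*y**3*exp(y)/2 + 5*y**2*exp(y)/2 - 5*y*exp(y)/4 + 5*exp(y) + 1
d/dy[G] - f(y) = 1 != 0.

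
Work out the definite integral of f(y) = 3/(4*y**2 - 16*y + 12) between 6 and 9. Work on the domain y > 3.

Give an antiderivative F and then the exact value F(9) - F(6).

The denominator factors as 4*(y - 3)*(y - 1); partial fractions split f into directly integrable pieces: -3/(8*(y - 1)) + 3/(8*(y - 3)).
F(y) = 3*log(y - 3)/8 - 3*log(y - 1)/8 is an antiderivative of f.
Check: d/dy[3*log(y - 3)/8 - 3*log(y - 1)/8] = 3/(4*y**2 - 16*y + 12) = f(y).
F(9) = -3*log(8)/8 + 3*log(6)/8; F(6) = -3*log(5)/8 + 3*log(3)/8.
Integral = F(9) - F(6) = -3*log(8)/8 - 3*log(3)/8 + 3*log(5)/8 + 3*log(6)/8.

Antiderivative: F(y) = 3*log(y - 3)/8 - 3*log(y - 1)/8; value = -3*log(8)/8 - 3*log(3)/8 + 3*log(5)/8 + 3*log(6)/8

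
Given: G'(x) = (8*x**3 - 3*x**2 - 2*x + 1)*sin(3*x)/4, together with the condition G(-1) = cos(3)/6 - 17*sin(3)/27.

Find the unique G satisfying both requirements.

Check a candidate G(x) by differentiating: d/dx[G] must match the given G'(x).
A general antiderivative is -2*x**3*cos(3*x)/3 + 2*x**2*sin(3*x)/3 + x**2*cos(3*x)/4 - x*sin(3*x)/6 + 11*x*cos(3*x)/18 - 11*sin(3*x)/54 - 5*cos(3*x)/36 + C.
The condition gives C = cos(3)/6 - 17*sin(3)/27 - (cos(3)/6 - 17*sin(3)/27) = 0.
So G(x) = (-72*x**3*cos(3*x) + 72*x**2*sin(3*x) + 27*x**2*cos(3*x) - 18*x*sin(3*x) + 66*x*cos(3*x) - 22*sin(3*x) - 15*cos(3*x))/108.
Check: d/dx[(-72*x**3*cos(3*x) + 72*x**2*sin(3*x) + 27*x**2*cos(3*x) - 18*x*sin(3*x) + 66*x*cos(3*x) - 22*sin(3*x) - 15*cos(3*x))/108] = 2*x**3*sin(3*x) - 3*x**2*sin(3*x)/4 - x*sin(3*x)/2 + sin(3*x)/4, which equals G'(x).

G(x) = (-72*x**3*cos(3*x) + 72*x**2*sin(3*x) + 27*x**2*cos(3*x) - 18*x*sin(3*x) + 66*x*cos(3*x) - 22*sin(3*x) - 15*cos(3*x))/108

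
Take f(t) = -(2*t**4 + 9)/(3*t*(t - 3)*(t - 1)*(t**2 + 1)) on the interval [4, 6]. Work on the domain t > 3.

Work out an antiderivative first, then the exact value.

Factor the denominator (3*t*(t - 3)*(t - 1)*(t**2 + 1)) and decompose: f = 11*(t - 2)/(30*(t**2 + 1)) + 11/(12*(t - 1)) - 19/(20*(t - 3)) - 1/t; each piece integrates to a log, atan, or power term.
F(t) = (-60*log(t) - 57*log(t - 3) + 55*log(t - 1) + 11*log(t**2 + 1) - 44*atan(t))/60 is an antiderivative of f.
Check: d/dt[(-60*log(t) - 57*log(t - 3) + 55*log(t - 1) + 11*log(t**2 + 1) - 44*atan(t))/60] = (-2*t**4 - 9)/(3*t**5 - 12*t**4 + 12*t**3 - 12*t**2 + 9*t), which equals f(t).
F(6) = -log(6) - 19*log(3)/20 - 11*atan(6)/15 + 11*log(37)/60 + 11*log(5)/12; F(4) = -log(4) - 11*atan(4)/15 + 11*log(17)/60 + 11*log(3)/12.
Integral = F(6) - F(4) = -28*log(3)/15 - log(6) - 11*atan(6)/15 - 11*log(17)/60 + 11*log(37)/60 + 11*atan(4)/15 + log(4) + 11*log(5)/12.

Antiderivative: F(t) = (-60*log(t) - 57*log(t - 3) + 55*log(t - 1) + 11*log(t**2 + 1) - 44*atan(t))/60; value = -28*log(3)/15 - log(6) - 11*atan(6)/15 - 11*log(17)/60 + 11*log(37)/60 + 11*atan(4)/15 + log(4) + 11*log(5)/12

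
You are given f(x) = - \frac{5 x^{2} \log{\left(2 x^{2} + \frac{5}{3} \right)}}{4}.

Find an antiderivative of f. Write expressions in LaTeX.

Since d/dx undoes antidifferentiation here, F'(x) = f(x) is required of F(x).
Check: d/dx[- \frac{5 x^{3} \log{\left(2 x^{2} + \frac{5}{3} \right)}}{12} + \frac{5 x^{3}}{18} - \frac{25 x}{36} + \frac{25 \sqrt{30} \operatorname{atan}{\left(\frac{\sqrt{30} x}{5} \right)}}{216}] = - \frac{5 x^{2} \log{\left(2 x^{2} + \frac{5}{3} \right)}}{4} = f(x).

An antiderivative is F(x) = - \frac{5 x^{3} \log{\left(2 x^{2} + \frac{5}{3} \right)}}{12} + \frac{5 x^{3}}{18} - \frac{25 x}{36} + \frac{25 \sqrt{30} \operatorname{atan}{\left(\frac{\sqrt{30} x}{5} \right)}}{216}.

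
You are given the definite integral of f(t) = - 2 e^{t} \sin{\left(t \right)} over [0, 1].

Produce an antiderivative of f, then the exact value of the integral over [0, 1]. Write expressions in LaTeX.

Antiderivative: F(t) = - e^{t} \sin{\left(t \right)} + e^{t} \cos{\left(t \right)}; value = - e \sin{\left(1 \right)} - 1 + e \cos{\left(1 \right)}

Recover f(t) by differentiating a candidate F(t); any mismatch rules it out.
F(t) = - e^{t} \sin{\left(t \right)} + e^{t} \cos{\left(t \right)} is an antiderivative of f.
Check: d/dt[- e^{t} \sin{\left(t \right)} + e^{t} \cos{\left(t \right)}] = - 2 e^{t} \sin{\left(t \right)} = f(t).
F(1) = - e \sin{\left(1 \right)} + e \cos{\left(1 \right)}; F(0) = 1.
Integral = F(1) - F(0) = - e \sin{\left(1 \right)} - 1 + e \cos{\left(1 \right)}.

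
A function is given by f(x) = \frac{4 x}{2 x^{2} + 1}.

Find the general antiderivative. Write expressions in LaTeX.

F(x) = \log{\left(x^{2} + \frac{1}{2} \right)} + C

f matches the chain-rule pattern g'(h)*h' with inner function h(x) = x^{2} + \frac{1}{2}; substituting u = h(x) collapses the integral.
Check: d/dx[\log{\left(x^{2} + \frac{1}{2} \right)}] = \frac{4 x}{2 x^{2} + 1} = f(x).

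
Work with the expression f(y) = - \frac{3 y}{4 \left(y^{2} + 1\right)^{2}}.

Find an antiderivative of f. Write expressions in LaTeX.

An antiderivative is F(y) = \frac{3}{8 y^{2} + 8}.

f matches the chain-rule pattern g'(h)*h' with inner function h(y) = 8 y^{2} + 8; substituting u = h(y) collapses the integral.
Check: d/dy[\frac{3}{8 y^{2} + 8}] = - \frac{3 y}{4 y^{4} + 8 y^{2} + 4}, which equals f(y).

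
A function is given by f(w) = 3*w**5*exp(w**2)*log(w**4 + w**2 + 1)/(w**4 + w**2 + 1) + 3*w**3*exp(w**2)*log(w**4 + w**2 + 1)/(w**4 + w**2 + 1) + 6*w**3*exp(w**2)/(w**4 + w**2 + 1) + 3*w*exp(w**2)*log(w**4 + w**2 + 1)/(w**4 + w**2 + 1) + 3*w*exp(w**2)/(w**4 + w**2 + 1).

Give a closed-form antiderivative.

An antiderivative is F(w) = 3*exp(w**2)*log(w**4 + w**2 + 1)/2.

f has the shape u'v + uv' for u = 3*exp(w**2)/2 and v = log(w**4 + w**2 + 1) — it is the derivative of the product u*v.
Check: d/dw[3*exp(w**2)*log(w**4 + w**2 + 1)/2] = (3*w**5*exp(w**2)*log(w**4 + w**2 + 1) + 3*w**3*exp(w**2)*log(w**4 + w**2 + 1) + 6*w**3*exp(w**2) + 3*w*exp(w**2)*log(w**4 + w**2 + 1) + 3*w*exp(w**2))/(w**4 + w**2 + 1), which equals f(w).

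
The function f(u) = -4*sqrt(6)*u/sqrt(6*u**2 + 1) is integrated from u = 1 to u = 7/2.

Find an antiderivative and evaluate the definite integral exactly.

Antiderivative: F(u) = -2*sqrt(4*u**2 + 2/3); value = -2*sqrt(447)/3 + 2*sqrt(42)/3

f matches the chain-rule pattern g'(h)*h' with inner function h(u) = 4*u**2 + 2/3; substituting w = h(u) collapses the integral.
F(u) = -2*sqrt(4*u**2 + 2/3) is an antiderivative of f.
Check: d/du[-2*sqrt(4*u**2 + 2/3)] = -4*sqrt(6)*u/sqrt(6*u**2 + 1) = f(u).
F(7/2) = -2*sqrt(447)/3; F(1) = -2*sqrt(42)/3.
Integral = F(7/2) - F(1) = -2*sqrt(447)/3 + 2*sqrt(42)/3.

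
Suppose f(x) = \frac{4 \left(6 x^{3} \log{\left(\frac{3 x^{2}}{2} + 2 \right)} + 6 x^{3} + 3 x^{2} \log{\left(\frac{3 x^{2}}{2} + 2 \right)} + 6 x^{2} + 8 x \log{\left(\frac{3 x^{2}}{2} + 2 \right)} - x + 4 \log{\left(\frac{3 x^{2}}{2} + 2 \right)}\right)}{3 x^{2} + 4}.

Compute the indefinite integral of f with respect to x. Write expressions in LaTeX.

Recognize the product-rule pattern: f = u'v + uv' with u = 4 x^{2} + 4 x - \frac{2}{3}, v = \log{\left(\frac{3 x^{2}}{2} + 2 \right)}, so integration by parts undoes it.
Check: d/dx[4 x^{2} \log{\left(\frac{3 x^{2}}{2} + 2 \right)} + 4 x \log{\left(\frac{3 x^{2}}{2} + 2 \right)} - \frac{2 \log{\left(\frac{3 x^{2}}{2} + 2 \right)}}{3}] = \frac{24 x^{3} \log{\left(\frac{3 x^{2}}{2} + 2 \right)} + 24 x^{3} + 12 x^{2} \log{\left(\frac{3 x^{2}}{2} + 2 \right)} + 24 x^{2} + 32 x \log{\left(\frac{3 x^{2}}{2} + 2 \right)} - 4 x + 16 \log{\left(\frac{3 x^{2}}{2} + 2 \right)}}{3 x^{2} + 4}, which equals f(x).

F(x) = 4 x^{2} \log{\left(\frac{3 x^{2}}{2} + 2 \right)} + 4 x \log{\left(\frac{3 x^{2}}{2} + 2 \right)} - \frac{2 \log{\left(\frac{3 x^{2}}{2} + 2 \right)}}{3} + C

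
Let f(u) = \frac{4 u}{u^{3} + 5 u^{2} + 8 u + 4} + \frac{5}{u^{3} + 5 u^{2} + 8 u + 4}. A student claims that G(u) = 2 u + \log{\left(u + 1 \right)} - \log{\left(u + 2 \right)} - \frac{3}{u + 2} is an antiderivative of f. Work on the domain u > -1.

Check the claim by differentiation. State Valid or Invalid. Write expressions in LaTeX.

Invalid: d/du[G] - f = 2, which is not 0.

d/du[G] = \frac{2 u^{3} + 10 u^{2} + 20 u + 13}{u^{3} + 5 u^{2} + 8 u + 4}
d/du[G] - f(u) = 2 != 0.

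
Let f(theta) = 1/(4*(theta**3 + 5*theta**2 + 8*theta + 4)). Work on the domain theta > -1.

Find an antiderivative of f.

An antiderivative is F(theta) = log(theta + 1)/4 - log(theta + 2)/4 + 1/(4*theta + 8).

Factor the denominator (4*(theta + 1)*(theta + 2)**2) and decompose: f = -1/(4*(theta + 2)) - 1/(4*(theta + 2)**2) + 1/(4*(theta + 1)); each piece integrates to a log, atan, or power term.
Check: d/dtheta[log(theta + 1)/4 - log(theta + 2)/4 + 1/(4*theta + 8)] = 1/(4*theta**3 + 20*theta**2 + 32*theta + 16), which equals f(theta).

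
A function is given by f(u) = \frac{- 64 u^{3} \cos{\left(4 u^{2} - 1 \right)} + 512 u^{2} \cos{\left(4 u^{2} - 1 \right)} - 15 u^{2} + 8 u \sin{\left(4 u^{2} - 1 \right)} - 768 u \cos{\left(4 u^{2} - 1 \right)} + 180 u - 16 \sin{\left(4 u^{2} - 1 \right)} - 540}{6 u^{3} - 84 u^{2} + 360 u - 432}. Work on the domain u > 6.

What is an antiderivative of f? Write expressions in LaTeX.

A first test for any F(u): its u-derivative must equal f(u) identically.
Check: d/du[- \frac{5 \log{\left(2 u - 4 \right)}}{2} - \frac{4 \sin{\left(4 u^{2} - 1 \right)}}{3 \left(u - 6\right)}] = \frac{- 64 u^{3} \cos{\left(4 u^{2} - 1 \right)} + 512 u^{2} \cos{\left(4 u^{2} - 1 \right)} - 15 u^{2} + 8 u \sin{\left(4 u^{2} - 1 \right)} - 768 u \cos{\left(4 u^{2} - 1 \right)} + 180 u - 16 \sin{\left(4 u^{2} - 1 \right)} - 540}{6 u^{3} - 84 u^{2} + 360 u - 432} = f(u).

An antiderivative is F(u) = - \frac{5 \log{\left(2 u - 4 \right)}}{2} - \frac{4 \sin{\left(4 u^{2} - 1 \right)}}{3 \left(u - 6\right)}.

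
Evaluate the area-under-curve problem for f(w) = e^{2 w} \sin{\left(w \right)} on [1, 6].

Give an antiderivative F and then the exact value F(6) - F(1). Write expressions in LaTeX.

Antiderivative: F(w) = \frac{2 e^{2 w} \sin{\left(w \right)}}{5} - \frac{e^{2 w} \cos{\left(w \right)}}{5}; value = - \frac{e^{12} \cos{\left(6 \right)}}{5} + \frac{2 e^{12} \sin{\left(6 \right)}}{5} - \frac{2 e^{2} \sin{\left(1 \right)}}{5} + \frac{e^{2} \cos{\left(1 \right)}}{5}

Check any antiderivative F(w) by computing F'(w) and comparing it with f(w).
F(w) = \frac{2 e^{2 w} \sin{\left(w \right)}}{5} - \frac{e^{2 w} \cos{\left(w \right)}}{5} is an antiderivative of f.
Check: d/dw[\frac{2 e^{2 w} \sin{\left(w \right)}}{5} - \frac{e^{2 w} \cos{\left(w \right)}}{5}] = e^{2 w} \sin{\left(w \right)} = f(w).
F(6) = - \frac{e^{12} \cos{\left(6 \right)}}{5} + \frac{2 e^{12} \sin{\left(6 \right)}}{5}; F(1) = - \frac{e^{2} \cos{\left(1 \right)}}{5} + \frac{2 e^{2} \sin{\left(1 \right)}}{5}.
Integral = F(6) - F(1) = - \frac{e^{12} \cos{\left(6 \right)}}{5} + \frac{2 e^{12} \sin{\left(6 \right)}}{5} - \frac{2 e^{2} \sin{\left(1 \right)}}{5} + \frac{e^{2} \cos{\left(1 \right)}}{5}.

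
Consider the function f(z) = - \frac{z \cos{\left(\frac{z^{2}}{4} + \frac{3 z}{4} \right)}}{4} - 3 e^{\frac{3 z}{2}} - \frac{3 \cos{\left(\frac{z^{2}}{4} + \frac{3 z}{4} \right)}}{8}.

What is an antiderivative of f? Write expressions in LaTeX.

An antiderivative is F(z) = - \frac{4 e^{\frac{3 z}{2}} + \sin{\left(\frac{z^{2}}{4} + \frac{3 z}{4} \right)}}{2}.

The integrand splits into summands that can be handled one at a time.
Check: d/dz[- \frac{4 e^{\frac{3 z}{2}} + \sin{\left(\frac{z^{2}}{4} + \frac{3 z}{4} \right)}}{2}] = - \frac{z \cos{\left(\frac{z^{2}}{4} + \frac{3 z}{4} \right)}}{4} - 3 e^{\frac{3 z}{2}} - \frac{3 \cos{\left(\frac{z^{2}}{4} + \frac{3 z}{4} \right)}}{8} = f(z).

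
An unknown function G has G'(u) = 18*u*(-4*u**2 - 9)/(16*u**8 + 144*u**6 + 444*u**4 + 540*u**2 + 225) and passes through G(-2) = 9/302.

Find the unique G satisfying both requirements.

The substitution w = 2*u**4/3 + 3*u**2 + 5/2 works: G'(u) is exactly (dG/dw)*(dw/du) for that inner function.
A general antiderivative is 3/(4*(2*u**4/3 + 3*u**2 + 5/2)) + C.
The condition gives C = 9/302 - (9/302) = 0.
So G(u) = 9/(2*(4*u**4 + 18*u**2 + 15)).
Check: d/du[9/(2*(4*u**4 + 18*u**2 + 15))] = (-72*u**3 - 162*u)/(16*u**8 + 144*u**6 + 444*u**4 + 540*u**2 + 225), which equals G'(u).

G(u) = 9/(2*(4*u**4 + 18*u**2 + 15))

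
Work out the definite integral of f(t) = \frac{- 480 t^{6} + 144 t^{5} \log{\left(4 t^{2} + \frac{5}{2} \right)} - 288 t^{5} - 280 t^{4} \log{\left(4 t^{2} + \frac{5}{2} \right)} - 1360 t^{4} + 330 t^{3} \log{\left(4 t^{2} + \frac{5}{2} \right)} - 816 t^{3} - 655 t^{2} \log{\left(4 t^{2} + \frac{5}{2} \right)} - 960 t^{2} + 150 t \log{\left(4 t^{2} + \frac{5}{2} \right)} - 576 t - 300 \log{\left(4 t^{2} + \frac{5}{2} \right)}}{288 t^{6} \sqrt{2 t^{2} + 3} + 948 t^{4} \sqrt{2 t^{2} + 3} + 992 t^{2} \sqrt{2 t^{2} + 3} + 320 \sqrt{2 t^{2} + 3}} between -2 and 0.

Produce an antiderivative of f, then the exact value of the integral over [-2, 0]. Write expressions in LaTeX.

Antiderivative: F(t) = - \frac{\left(5 t + 3\right) \sqrt{2 t^{2} + 3} \log{\left(4 t^{2} + \frac{5}{2} \right)}}{4 \left(3 t^{2} + 4\right)}; value = - \frac{7 \sqrt{11} \log{\left(\frac{37}{2} \right)}}{64} - \frac{3 \sqrt{3} \log{\left(\frac{5}{2} \right)}}{16}

Whatever form F(t) takes, F'(t) = f(t) is non-negotiable.
F(t) = - \frac{\left(5 t + 3\right) \sqrt{2 t^{2} + 3} \log{\left(4 t^{2} + \frac{5}{2} \right)}}{4 \left(3 t^{2} + 4\right)} is an antiderivative of f.
Check: d/dt[- \frac{\left(5 t + 3\right) \sqrt{2 t^{2} + 3} \log{\left(4 t^{2} + \frac{5}{2} \right)}}{4 \left(3 t^{2} + 4\right)}] = \frac{- 480 t^{6} + 144 t^{5} \log{\left(4 t^{2} + \frac{5}{2} \right)} - 288 t^{5} - 280 t^{4} \log{\left(4 t^{2} + \frac{5}{2} \right)} - 1360 t^{4} + 330 t^{3} \log{\left(4 t^{2} + \frac{5}{2} \right)} - 816 t^{3} - 655 t^{2} \log{\left(4 t^{2} + \frac{5}{2} \right)} - 960 t^{2} + 150 t \log{\left(4 t^{2} + \frac{5}{2} \right)} - 576 t - 300 \log{\left(4 t^{2} + \frac{5}{2} \right)}}{288 t^{6} \sqrt{2 t^{2} + 3} + 948 t^{4} \sqrt{2 t^{2} + 3} + 992 t^{2} \sqrt{2 t^{2} + 3} + 320 \sqrt{2 t^{2} + 3}} = f(t).
F(0) = - \frac{3 \sqrt{3} \log{\left(\frac{5}{2} \right)}}{16}; F(-2) = \frac{7 \sqrt{11} \log{\left(\frac{37}{2} \right)}}{64}.
Integral = F(0) - F(-2) = - \frac{7 \sqrt{11} \log{\left(\frac{37}{2} \right)}}{64} - \frac{3 \sqrt{3} \log{\left(\frac{5}{2} \right)}}{16}.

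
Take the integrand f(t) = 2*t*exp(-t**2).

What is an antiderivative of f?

The substitution u = -t**2 works: f is exactly (dF/du)*(du/dt) for that inner function.
Check: d/dt[-exp(-t**2)] = 2*t*exp(-t**2) = f(t).

An antiderivative is F(t) = -exp(-t**2).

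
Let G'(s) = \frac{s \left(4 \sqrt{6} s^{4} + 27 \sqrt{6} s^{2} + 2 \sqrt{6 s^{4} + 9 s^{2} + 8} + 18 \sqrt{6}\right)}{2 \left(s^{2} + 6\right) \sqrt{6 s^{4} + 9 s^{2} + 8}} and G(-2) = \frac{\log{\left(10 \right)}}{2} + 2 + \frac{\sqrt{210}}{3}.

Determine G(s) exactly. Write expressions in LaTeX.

G(s) = \sqrt{s^{4} + \frac{3 s^{2}}{2} + \frac{4}{3}} + \frac{\log{\left(s^{2} + 6 \right)}}{2} + 2

Any candidate G(s) must reproduce the stated G'(s) exactly.
A general antiderivative is \sqrt{s^{4} + \frac{3 s^{2}}{2} + \frac{4}{3}} + \frac{\log{\left(s^{2} + 6 \right)}}{2} + C.
The condition gives C = \frac{\log{\left(10 \right)}}{2} + 2 + \frac{\sqrt{210}}{3} - (\frac{\log{\left(10 \right)}}{2} + \frac{\sqrt{210}}{3}) = 2.
So G(s) = \sqrt{s^{4} + \frac{3 s^{2}}{2} + \frac{4}{3}} + \frac{\log{\left(s^{2} + 6 \right)}}{2} + 2.
Check: d/ds[\sqrt{s^{4} + \frac{3 s^{2}}{2} + \frac{4}{3}} + \frac{\log{\left(s^{2} + 6 \right)}}{2} + 2] = \frac{4 \sqrt{6} s^{5} + 27 \sqrt{6} s^{3} + 2 s \sqrt{6 s^{4} + 9 s^{2} + 8} + 18 \sqrt{6} s}{2 s^{2} \sqrt{6 s^{4} + 9 s^{2} + 8} + 12 \sqrt{6 s^{4} + 9 s^{2} + 8}}, which equals G'(s).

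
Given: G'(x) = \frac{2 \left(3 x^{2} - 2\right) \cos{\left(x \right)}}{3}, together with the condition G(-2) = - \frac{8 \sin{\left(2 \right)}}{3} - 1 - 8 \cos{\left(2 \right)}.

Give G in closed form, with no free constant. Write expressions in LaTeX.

G(x) = 2 x^{2} \sin{\left(x \right)} + 4 x \cos{\left(x \right)} - \frac{16 \sin{\left(x \right)}}{3} - 1

Since d/dx undoes antidifferentiation here, G(x) must give back the stated G'(x).
A general antiderivative is 2 x^{2} \sin{\left(x \right)} + 4 x \cos{\left(x \right)} - \frac{16 \sin{\left(x \right)}}{3} + C.
The condition gives C = - \frac{8 \sin{\left(2 \right)}}{3} - 1 - 8 \cos{\left(2 \right)} - (- \frac{8 \sin{\left(2 \right)}}{3} - 8 \cos{\left(2 \right)}) = -1.
So G(x) = 2 x^{2} \sin{\left(x \right)} + 4 x \cos{\left(x \right)} - \frac{16 \sin{\left(x \right)}}{3} - 1.
Check: d/dx[2 x^{2} \sin{\left(x \right)} + 4 x \cos{\left(x \right)} - \frac{16 \sin{\left(x \right)}}{3} - 1] = 2 x^{2} \cos{\left(x \right)} - \frac{4 \cos{\left(x \right)}}{3}, which equals G'(x).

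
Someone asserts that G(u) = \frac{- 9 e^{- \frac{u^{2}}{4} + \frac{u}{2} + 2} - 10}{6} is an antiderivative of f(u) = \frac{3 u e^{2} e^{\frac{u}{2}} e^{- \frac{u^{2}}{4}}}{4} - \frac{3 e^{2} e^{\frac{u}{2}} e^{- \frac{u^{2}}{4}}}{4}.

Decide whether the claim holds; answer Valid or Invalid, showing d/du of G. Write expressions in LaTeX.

d/du[G] = \frac{3 u e^{2} e^{\frac{u}{2}} e^{- \frac{u^{2}}{4}}}{4} - \frac{3 e^{2} e^{\frac{u}{2}} e^{- \frac{u^{2}}{4}}}{4}
This equals f(u) exactly, so the claim holds.

Valid. The derivative of G reproduces f.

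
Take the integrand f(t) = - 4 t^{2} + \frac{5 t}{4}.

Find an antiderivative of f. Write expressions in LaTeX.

An antiderivative is F(t) = - \frac{t^{2} \left(32 t - 15\right)}{24}.

The integrand splits into summands that can be handled one at a time.
Check: d/dt[- \frac{t^{2} \left(32 t - 15\right)}{24}] = - 4 t^{2} + \frac{5 t}{4} = f(t).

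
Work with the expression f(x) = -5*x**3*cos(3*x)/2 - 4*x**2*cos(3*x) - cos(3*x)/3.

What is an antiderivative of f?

Integrate term by term and add the pieces.
Check: d/dx[-(45*x**3*sin(3*x) + 72*x**2*sin(3*x) + 45*x**2*cos(3*x) - 30*x*sin(3*x) + 48*x*cos(3*x) - 10*sin(3*x) - 10*cos(3*x))/54] = -5*x**3*cos(3*x)/2 - 4*x**2*cos(3*x) - cos(3*x)/3 = f(x).

An antiderivative is F(x) = -(45*x**3*sin(3*x) + 72*x**2*sin(3*x) + 45*x**2*cos(3*x) - 30*x*sin(3*x) + 48*x*cos(3*x) - 10*sin(3*x) - 10*cos(3*x))/54.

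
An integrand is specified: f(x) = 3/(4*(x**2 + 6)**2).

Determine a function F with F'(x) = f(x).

Since d/dx undoes antidifferentiation here, F'(x) = f(x) is required of F(x).
Check: d/dx[(sqrt(6)*x**2*atan(sqrt(6)*x/6) + 6*x + 6*sqrt(6)*atan(sqrt(6)*x/6))/(96*(x**2 + 6))] = 3/(4*x**4 + 48*x**2 + 144), which equals f(x).

An antiderivative is F(x) = (sqrt(6)*x**2*atan(sqrt(6)*x/6) + 6*x + 6*sqrt(6)*atan(sqrt(6)*x/6))/(96*(x**2 + 6)).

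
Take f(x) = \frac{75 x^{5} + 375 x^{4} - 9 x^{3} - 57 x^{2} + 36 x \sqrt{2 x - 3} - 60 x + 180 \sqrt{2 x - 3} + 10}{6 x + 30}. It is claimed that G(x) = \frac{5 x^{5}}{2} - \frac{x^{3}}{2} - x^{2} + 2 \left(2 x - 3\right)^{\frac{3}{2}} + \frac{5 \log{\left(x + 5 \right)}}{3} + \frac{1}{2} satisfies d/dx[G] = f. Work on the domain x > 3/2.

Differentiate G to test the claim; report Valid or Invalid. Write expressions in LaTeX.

Valid. The derivative of G reproduces f.

d/dx[G] = \frac{75 x^{5} + 375 x^{4} - 9 x^{3} - 57 x^{2} + 36 x \sqrt{2 x - 3} - 60 x + 180 \sqrt{2 x - 3} + 10}{6 x + 30}
This equals f(x) exactly, so the claim holds.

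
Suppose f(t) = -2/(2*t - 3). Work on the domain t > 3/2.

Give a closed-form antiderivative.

Since d/dt undoes antidifferentiation here, F'(t) = f(t) is required of F(t).
Check: d/dt[-log(t - 3/2)] = -2/(2*t - 3) = f(t).

An antiderivative is F(t) = -log(t - 3/2).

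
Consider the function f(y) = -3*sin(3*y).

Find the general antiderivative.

For F(y) to be correct the identity F'(y) - f(y) = 0 must hold.
Check: d/dy[cos(3*y)] = -3*sin(3*y) = f(y).

F(y) = cos(3*y) + C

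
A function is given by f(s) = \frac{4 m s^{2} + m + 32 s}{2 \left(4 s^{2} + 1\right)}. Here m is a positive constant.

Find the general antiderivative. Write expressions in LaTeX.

F(s) = \frac{m s}{2} + 2 \log{\left(4 s^{2} + 1 \right)} + C

Since d/ds undoes antidifferentiation here, F'(s) = f(s) is required of F(s).
Check: d/ds[\frac{m s}{2} + 2 \log{\left(4 s^{2} + 1 \right)}] = \frac{4 m s^{2} + m + 32 s}{8 s^{2} + 2}, which equals f(s).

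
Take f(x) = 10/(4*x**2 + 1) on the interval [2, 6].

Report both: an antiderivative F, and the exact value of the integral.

Any candidate F(x) must reproduce f(x) exactly when differentiated.
F(x) = 5*atan(2*x) is an antiderivative of f.
Check: d/dx[5*atan(2*x)] = 10/(4*x**2 + 1) = f(x).
F(6) = 5*atan(12); F(2) = 5*atan(4).
Integral = F(6) - F(2) = -5*atan(4) + 5*atan(12).

Antiderivative: F(x) = 5*atan(2*x); value = -5*atan(4) + 5*atan(12)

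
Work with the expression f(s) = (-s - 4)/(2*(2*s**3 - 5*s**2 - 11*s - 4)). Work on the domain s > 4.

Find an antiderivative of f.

An antiderivative is F(s) = -4*log(s - 4)/45 + 7*log(s + 1/2)/18 - 3*log(s + 1)/10.

The denominator factors as 2*(s - 4)*(s + 1)*(2*s + 1); partial fractions split f into directly integrable pieces: 7/(9*(2*s + 1)) - 3/(10*(s + 1)) - 4/(45*(s - 4)).
Check: d/ds[-4*log(s - 4)/45 + 7*log(s + 1/2)/18 - 3*log(s + 1)/10] = (-s - 4)/(4*s**3 - 10*s**2 - 22*s - 8), which equals f(s).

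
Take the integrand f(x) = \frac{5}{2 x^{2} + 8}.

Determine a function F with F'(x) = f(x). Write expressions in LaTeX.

A candidate is checked by its d/dx: the result must match f(x).
Check: d/dx[\frac{5 \operatorname{atan}{\left(\frac{x}{2} \right)}}{4}] = \frac{5}{2 x^{2} + 8} = f(x).

An antiderivative is F(x) = \frac{5 \operatorname{atan}{\left(\frac{x}{2} \right)}}{4}.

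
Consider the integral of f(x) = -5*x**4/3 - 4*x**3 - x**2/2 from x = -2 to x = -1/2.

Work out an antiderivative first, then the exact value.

Antiderivative: F(x) = x**3*(-2*x**2 - 6*x - 1)/6; value = 127/32

Integrate term by term and add the pieces.
F(x) = x**3*(-2*x**2 - 6*x - 1)/6 is an antiderivative of f.
Check: d/dx[x**3*(-2*x**2 - 6*x - 1)/6] = -5*x**4/3 - 4*x**3 - x**2/2 = f(x).
F(-1/2) = -1/32; F(-2) = -4.
Integral = F(-1/2) - F(-2) = 127/32.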